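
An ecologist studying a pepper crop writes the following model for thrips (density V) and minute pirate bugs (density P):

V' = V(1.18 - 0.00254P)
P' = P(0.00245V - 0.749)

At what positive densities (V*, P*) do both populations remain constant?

V* ≈ 306, P* ≈ 465

Set dP/dt = 0 with P > 0: 0.00245V - 0.749 = 0, so V* = 0.749/0.00245 = 306.
Set dV/dt = 0 with V > 0: 1.18 - 0.00254P = 0, so P* = 1.18/0.00254 = 465.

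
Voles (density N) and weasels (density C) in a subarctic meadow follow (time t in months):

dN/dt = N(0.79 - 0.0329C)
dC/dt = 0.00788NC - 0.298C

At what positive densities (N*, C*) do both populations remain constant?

N* ≈ 37.8, C* ≈ 24

Set dC/dt = 0 with C > 0: 0.00788N - 0.298 = 0, so N* = 0.298/0.00788 = 37.8.
Set dN/dt = 0 with N > 0: 0.79 - 0.0329C = 0, so C* = 0.79/0.0329 = 24.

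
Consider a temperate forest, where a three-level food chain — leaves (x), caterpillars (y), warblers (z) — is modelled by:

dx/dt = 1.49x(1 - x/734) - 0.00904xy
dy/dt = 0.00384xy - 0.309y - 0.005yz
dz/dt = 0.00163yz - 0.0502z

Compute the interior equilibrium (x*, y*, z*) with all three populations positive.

x* ≈ 597, y* ≈ 30.8, z* ≈ 397

From dz/dt = 0: 0.00163y* = 0.0502, so y* = 30.8.
From dx/dt = 0: 1.49(1 - x*/734) = 0.00904·30.8, giving x* = 734·(1 - 0.187) = 597.
From dy/dt = 0: 0.00384·597 - 0.309 = 0.005z*, so z* = 1.98/0.005 = 397.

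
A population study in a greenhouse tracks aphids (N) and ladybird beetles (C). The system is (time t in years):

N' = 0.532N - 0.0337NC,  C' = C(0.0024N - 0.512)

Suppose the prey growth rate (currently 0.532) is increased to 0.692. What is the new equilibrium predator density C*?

At the interior fixed point, setting dN/dt = 0 with N > 0 fixes C* = (prey growth rate)/(NC coefficient) — independent of the other coefficients.
With the change, C* = 0.692/0.0337 = 20.5; it rises from 15.8.

C* ≈ 20.5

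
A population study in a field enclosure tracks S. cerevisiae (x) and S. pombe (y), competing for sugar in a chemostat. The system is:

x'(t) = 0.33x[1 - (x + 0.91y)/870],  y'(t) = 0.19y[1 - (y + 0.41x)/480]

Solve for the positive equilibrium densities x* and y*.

Setting both brackets to zero gives the nullclines x + 0.91y = 870 and 0.41x + y = 480.
Substituting y = 480 - 0.41x into the first: x(1 - 0.91·0.41) = 870 - 0.91·480.
So x* = 433/0.627 = 691, and then y* = 480 - 0.41·691 = 197.

x* ≈ 691, y* ≈ 197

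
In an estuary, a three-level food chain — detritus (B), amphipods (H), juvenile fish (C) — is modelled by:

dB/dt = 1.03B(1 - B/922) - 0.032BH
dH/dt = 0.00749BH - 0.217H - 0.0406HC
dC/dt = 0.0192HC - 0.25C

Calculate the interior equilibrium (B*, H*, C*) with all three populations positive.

B* ≈ 549, H* ≈ 13, C* ≈ 95.9

From dC/dt = 0: 0.0192H* = 0.25, so H* = 13.
From dB/dt = 0: 1.03(1 - B*/922) = 0.032·13, giving B* = 922·(1 - 0.405) = 549.
From dH/dt = 0: 0.00749·549 - 0.217 = 0.0406C*, so C* = 3.9/0.0406 = 95.9.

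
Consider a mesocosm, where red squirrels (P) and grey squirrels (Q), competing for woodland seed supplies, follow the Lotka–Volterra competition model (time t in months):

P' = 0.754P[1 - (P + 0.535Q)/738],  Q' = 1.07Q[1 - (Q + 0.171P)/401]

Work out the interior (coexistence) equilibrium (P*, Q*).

P* ≈ 576, Q* ≈ 302

Setting both brackets to zero gives the nullclines P + 0.535Q = 738 and 0.171P + Q = 401.
Substituting Q = 401 - 0.171P into the first: P(1 - 0.535·0.171) = 738 - 0.535·401.
So P* = 523/0.909 = 576, and then Q* = 401 - 0.171·576 = 302.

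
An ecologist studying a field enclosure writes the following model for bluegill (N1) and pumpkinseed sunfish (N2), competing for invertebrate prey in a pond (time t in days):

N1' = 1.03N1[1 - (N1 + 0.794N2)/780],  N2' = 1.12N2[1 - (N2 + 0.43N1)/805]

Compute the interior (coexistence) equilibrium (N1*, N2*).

Setting both brackets to zero gives the nullclines N1 + 0.794N2 = 780 and 0.43N1 + N2 = 805.
Substituting N2 = 805 - 0.43N1 into the first: N1(1 - 0.794·0.43) = 780 - 0.794·805.
So N1* = 141/0.659 = 214, and then N2* = 805 - 0.43·214 = 713.

N1* ≈ 214, N2* ≈ 713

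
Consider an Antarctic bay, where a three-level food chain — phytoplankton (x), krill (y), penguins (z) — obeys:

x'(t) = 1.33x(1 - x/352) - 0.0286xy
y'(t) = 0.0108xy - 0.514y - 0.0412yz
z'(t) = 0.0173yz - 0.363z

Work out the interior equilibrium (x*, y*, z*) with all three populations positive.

From dz/dt = 0: 0.0173y* = 0.363, so y* = 21.
From dx/dt = 0: 1.33(1 - x*/352) = 0.0286·21, giving x* = 352·(1 - 0.451) = 193.
From dy/dt = 0: 0.0108·193 - 0.514 = 0.0412z*, so z* = 1.57/0.0412 = 38.2.

x* ≈ 193, y* ≈ 21, z* ≈ 38.2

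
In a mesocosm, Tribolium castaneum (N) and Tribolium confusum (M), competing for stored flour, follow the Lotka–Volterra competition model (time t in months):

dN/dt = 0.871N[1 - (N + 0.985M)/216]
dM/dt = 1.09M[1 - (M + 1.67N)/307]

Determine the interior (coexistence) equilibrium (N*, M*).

N* ≈ 134, M* ≈ 83.3

Setting both brackets to zero gives the nullclines N + 0.985M = 216 and 1.67N + M = 307.
Substituting M = 307 - 1.67N into the first: N(1 - 0.985·1.67) = 216 - 0.985·307.
So N* = -86.4/-0.645 = 134, and then M* = 307 - 1.67·134 = 83.3.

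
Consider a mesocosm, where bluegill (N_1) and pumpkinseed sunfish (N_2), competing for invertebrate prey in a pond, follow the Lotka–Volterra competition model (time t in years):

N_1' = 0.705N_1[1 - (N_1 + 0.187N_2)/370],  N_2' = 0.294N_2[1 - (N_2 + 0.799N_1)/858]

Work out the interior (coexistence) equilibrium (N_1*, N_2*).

Setting both brackets to zero gives the nullclines N_1 + 0.187N_2 = 370 and 0.799N_1 + N_2 = 858.
Substituting N_2 = 858 - 0.799N_1 into the first: N_1(1 - 0.187·0.799) = 370 - 0.187·858.
So N_1* = 210/0.851 = 246, and then N_2* = 858 - 0.799·246 = 661.

N_1* ≈ 246, N_2* ≈ 661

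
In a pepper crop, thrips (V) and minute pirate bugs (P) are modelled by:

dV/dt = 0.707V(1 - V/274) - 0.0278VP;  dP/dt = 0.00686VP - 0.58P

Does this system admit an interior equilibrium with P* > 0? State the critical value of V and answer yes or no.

Threshold V = 84.5; K > 84.5, so yes, the predator persists.

The predator equation gives dP/dt > 0 only when V > 0.58/0.00686 = 84.5.
Without the predator, V → K = 274. Since 274 > 84.5, the predator can invade and persist.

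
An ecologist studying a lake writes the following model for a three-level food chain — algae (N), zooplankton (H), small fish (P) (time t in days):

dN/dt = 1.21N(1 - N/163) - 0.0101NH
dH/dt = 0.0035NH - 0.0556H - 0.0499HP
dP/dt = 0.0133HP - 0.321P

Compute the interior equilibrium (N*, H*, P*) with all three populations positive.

N* ≈ 130, H* ≈ 24.1, P* ≈ 8.02

From dP/dt = 0: 0.0133H* = 0.321, so H* = 24.1.
From dN/dt = 0: 1.21(1 - N*/163) = 0.0101·24.1, giving N* = 163·(1 - 0.201) = 130.
From dH/dt = 0: 0.0035·130 - 0.0556 = 0.0499P*, so P* = 0.4/0.0499 = 8.02.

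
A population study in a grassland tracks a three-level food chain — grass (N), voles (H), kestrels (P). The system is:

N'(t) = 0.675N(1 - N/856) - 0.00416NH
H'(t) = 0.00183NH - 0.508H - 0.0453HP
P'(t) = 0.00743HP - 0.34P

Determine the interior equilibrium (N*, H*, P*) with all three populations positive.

From dP/dt = 0: 0.00743H* = 0.34, so H* = 45.8.
From dN/dt = 0: 0.675(1 - N*/856) = 0.00416·45.8, giving N* = 856·(1 - 0.282) = 615.
From dH/dt = 0: 0.00183·615 - 0.508 = 0.0453P*, so P* = 0.617/0.0453 = 13.6.

N* ≈ 615, H* ≈ 45.8, P* ≈ 13.6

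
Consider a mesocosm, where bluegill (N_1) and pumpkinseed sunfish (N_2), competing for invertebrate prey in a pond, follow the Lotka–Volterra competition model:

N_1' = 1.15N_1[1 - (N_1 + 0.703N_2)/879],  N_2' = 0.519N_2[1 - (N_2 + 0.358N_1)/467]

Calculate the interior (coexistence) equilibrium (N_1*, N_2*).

N_1* ≈ 736, N_2* ≈ 204

Setting both brackets to zero gives the nullclines N_1 + 0.703N_2 = 879 and 0.358N_1 + N_2 = 467.
Substituting N_2 = 467 - 0.358N_1 into the first: N_1(1 - 0.703·0.358) = 879 - 0.703·467.
So N_1* = 551/0.748 = 736, and then N_2* = 467 - 0.358·736 = 204.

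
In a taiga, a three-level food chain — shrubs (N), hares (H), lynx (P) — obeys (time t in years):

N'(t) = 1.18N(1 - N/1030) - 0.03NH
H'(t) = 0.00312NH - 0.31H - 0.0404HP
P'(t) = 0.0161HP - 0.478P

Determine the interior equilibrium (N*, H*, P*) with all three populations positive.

N* ≈ 253, H* ≈ 29.7, P* ≈ 11.8

From dP/dt = 0: 0.0161H* = 0.478, so H* = 29.7.
From dN/dt = 0: 1.18(1 - N*/1030) = 0.03·29.7, giving N* = 1030·(1 - 0.755) = 253.
From dH/dt = 0: 0.00312·253 - 0.31 = 0.0404P*, so P* = 0.478/0.0404 = 11.8.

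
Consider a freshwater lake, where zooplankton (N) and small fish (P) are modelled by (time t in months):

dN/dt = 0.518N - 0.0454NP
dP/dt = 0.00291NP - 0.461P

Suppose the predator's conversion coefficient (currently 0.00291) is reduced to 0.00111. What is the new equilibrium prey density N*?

At the interior fixed point, setting dP/dt = 0 with P > 0 fixes N* = (predator death rate)/(NP coefficient) — independent of the other coefficients.
With the change, N* = 0.461/0.00111 = 415; it rises from 158.

N* ≈ 415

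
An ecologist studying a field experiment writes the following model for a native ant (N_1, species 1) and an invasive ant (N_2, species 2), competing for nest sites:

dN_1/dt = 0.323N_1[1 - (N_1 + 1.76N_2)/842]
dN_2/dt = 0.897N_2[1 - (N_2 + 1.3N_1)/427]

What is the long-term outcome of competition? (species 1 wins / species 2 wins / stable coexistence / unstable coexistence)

Compare the nullcline intercepts: K1/α12 = 842/1.76 = 478 > K2 = 427; K2/α21 = 427/1.3 = 328 < K1 = 842.
Since the inequalities point opposite ways, species 1 can invade but species 2 cannot.

species 1 excludes species 2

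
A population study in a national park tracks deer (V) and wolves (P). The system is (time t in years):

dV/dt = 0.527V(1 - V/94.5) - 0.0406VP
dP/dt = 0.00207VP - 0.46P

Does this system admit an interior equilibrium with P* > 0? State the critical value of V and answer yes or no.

Threshold V = 222; K < 222, so no, the predator goes extinct.

The predator equation gives dP/dt > 0 only when V > 0.46/0.00207 = 222.
Without the predator, V → K = 94.5. Since 94.5 < 222, the predator cannot invade.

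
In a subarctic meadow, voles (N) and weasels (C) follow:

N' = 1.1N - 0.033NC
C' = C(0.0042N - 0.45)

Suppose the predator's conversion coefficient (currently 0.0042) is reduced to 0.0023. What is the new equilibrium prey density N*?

N* ≈ 196

At the interior fixed point, setting dC/dt = 0 with C > 0 fixes N* = (predator death rate)/(NC coefficient) — independent of the other coefficients.
With the change, N* = 0.45/0.0023 = 196; it rises from 107.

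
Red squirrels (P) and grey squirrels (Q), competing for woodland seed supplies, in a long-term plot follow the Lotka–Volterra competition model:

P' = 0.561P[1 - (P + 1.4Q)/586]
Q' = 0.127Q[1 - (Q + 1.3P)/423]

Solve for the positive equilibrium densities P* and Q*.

P* ≈ 7.56, Q* ≈ 413

Setting both brackets to zero gives the nullclines P + 1.4Q = 586 and 1.3P + Q = 423.
Substituting Q = 423 - 1.3P into the first: P(1 - 1.4·1.3) = 586 - 1.4·423.
So P* = -6.2/-0.82 = 7.56, and then Q* = 423 - 1.3·7.56 = 413.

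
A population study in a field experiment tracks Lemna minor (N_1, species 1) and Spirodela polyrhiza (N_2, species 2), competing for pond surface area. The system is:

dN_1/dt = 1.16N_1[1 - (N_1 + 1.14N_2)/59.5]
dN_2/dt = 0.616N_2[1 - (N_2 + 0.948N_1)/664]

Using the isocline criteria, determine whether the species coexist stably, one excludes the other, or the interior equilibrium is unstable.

species 2 excludes species 1

Compare the nullcline intercepts: K1/α12 = 59.5/1.14 = 52.2 < K2 = 664; K2/α21 = 664/0.948 = 700 > K1 = 59.5.
Since the inequalities point opposite ways, species 2 can invade but species 1 cannot.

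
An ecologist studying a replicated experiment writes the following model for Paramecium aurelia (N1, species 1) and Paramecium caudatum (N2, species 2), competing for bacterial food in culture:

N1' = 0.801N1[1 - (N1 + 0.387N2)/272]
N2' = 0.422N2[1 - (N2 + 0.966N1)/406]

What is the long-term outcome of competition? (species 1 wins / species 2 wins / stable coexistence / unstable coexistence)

stable coexistence

Compare the nullcline intercepts: K1/α12 = 272/0.387 = 703 > K2 = 406; K2/α21 = 406/0.966 = 420 > K1 = 272.
Since both inequalities hold, each species can invade when rare, so the interior equilibrium is stable.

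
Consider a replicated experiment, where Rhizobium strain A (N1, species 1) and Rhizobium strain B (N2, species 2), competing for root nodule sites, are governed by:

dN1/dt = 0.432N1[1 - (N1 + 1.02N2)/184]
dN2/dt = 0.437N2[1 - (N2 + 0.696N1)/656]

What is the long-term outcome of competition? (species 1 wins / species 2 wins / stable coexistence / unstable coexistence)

Compare the nullcline intercepts: K1/α12 = 184/1.02 = 180 < K2 = 656; K2/α21 = 656/0.696 = 943 > K1 = 184.
Since the inequalities point opposite ways, species 2 can invade but species 1 cannot.

species 2 excludes species 1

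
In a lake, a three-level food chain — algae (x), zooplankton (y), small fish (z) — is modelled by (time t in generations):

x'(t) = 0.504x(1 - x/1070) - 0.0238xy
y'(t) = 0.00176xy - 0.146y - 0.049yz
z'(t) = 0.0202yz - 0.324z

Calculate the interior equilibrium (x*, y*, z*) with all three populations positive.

From dz/dt = 0: 0.0202y* = 0.324, so y* = 16.
From dx/dt = 0: 0.504(1 - x*/1070) = 0.0238·16, giving x* = 1070·(1 - 0.757) = 260.
From dy/dt = 0: 0.00176·260 - 0.146 = 0.049z*, so z* = 0.311/0.049 = 6.34.

x* ≈ 260, y* ≈ 16, z* ≈ 6.34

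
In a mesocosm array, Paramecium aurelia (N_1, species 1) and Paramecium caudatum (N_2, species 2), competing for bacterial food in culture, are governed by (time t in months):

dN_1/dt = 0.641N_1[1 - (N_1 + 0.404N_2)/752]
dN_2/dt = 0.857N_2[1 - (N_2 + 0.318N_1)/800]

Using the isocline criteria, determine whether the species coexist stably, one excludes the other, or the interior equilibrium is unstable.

stable coexistence

Compare the nullcline intercepts: K1/α12 = 752/0.404 = 1860 > K2 = 800; K2/α21 = 800/0.318 = 2520 > K1 = 752.
Since both inequalities hold, each species can invade when rare, so the interior equilibrium is stable.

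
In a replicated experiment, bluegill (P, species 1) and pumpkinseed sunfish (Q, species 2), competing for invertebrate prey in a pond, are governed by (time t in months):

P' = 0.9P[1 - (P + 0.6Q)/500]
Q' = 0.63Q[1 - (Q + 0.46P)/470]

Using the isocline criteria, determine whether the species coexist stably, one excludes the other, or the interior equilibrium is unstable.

stable coexistence

Compare the nullcline intercepts: K1/α12 = 500/0.6 = 833 > K2 = 470; K2/α21 = 470/0.46 = 1020 > K1 = 500.
Since both inequalities hold, each species can invade when rare, so the interior equilibrium is stable.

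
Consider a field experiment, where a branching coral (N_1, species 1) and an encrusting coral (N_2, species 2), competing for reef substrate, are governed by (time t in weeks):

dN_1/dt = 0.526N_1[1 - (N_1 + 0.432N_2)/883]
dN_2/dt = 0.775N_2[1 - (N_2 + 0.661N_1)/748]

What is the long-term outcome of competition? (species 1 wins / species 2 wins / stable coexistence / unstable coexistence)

Compare the nullcline intercepts: K1/α12 = 883/0.432 = 2040 > K2 = 748; K2/α21 = 748/0.661 = 1130 > K1 = 883.
Since both inequalities hold, each species can invade when rare, so the interior equilibrium is stable.

stable coexistence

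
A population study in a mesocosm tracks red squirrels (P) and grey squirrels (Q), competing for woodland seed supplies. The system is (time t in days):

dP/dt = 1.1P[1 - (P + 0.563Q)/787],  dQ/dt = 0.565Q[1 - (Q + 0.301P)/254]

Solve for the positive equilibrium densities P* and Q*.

P* ≈ 775, Q* ≈ 20.6

Setting both brackets to zero gives the nullclines P + 0.563Q = 787 and 0.301P + Q = 254.
Substituting Q = 254 - 0.301P into the first: P(1 - 0.563·0.301) = 787 - 0.563·254.
So P* = 644/0.831 = 775, and then Q* = 254 - 0.301·775 = 20.6.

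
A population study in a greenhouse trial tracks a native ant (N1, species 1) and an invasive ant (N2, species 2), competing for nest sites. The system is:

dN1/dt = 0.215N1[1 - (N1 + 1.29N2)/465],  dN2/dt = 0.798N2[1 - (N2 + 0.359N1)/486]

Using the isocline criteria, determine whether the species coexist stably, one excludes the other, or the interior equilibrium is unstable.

species 2 excludes species 1

Compare the nullcline intercepts: K1/α12 = 465/1.29 = 360 < K2 = 486; K2/α21 = 486/0.359 = 1350 > K1 = 465.
Since the inequalities point opposite ways, species 2 can invade but species 1 cannot.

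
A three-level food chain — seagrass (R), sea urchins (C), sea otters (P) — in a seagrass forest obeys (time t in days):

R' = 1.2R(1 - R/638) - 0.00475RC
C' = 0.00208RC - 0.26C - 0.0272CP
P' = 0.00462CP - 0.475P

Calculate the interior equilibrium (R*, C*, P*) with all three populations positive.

From dP/dt = 0: 0.00462C* = 0.475, so C* = 103.
From dR/dt = 0: 1.2(1 - R*/638) = 0.00475·103, giving R* = 638·(1 - 0.407) = 378.
From dC/dt = 0: 0.00208·378 - 0.26 = 0.0272P*, so P* = 0.527/0.0272 = 19.4.

R* ≈ 378, C* ≈ 103, P* ≈ 19.4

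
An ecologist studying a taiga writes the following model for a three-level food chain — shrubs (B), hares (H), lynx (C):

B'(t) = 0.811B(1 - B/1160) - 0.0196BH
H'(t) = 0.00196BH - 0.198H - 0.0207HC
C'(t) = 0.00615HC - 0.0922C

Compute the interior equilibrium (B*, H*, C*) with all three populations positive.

From dC/dt = 0: 0.00615H* = 0.0922, so H* = 15.
From dB/dt = 0: 0.811(1 - B*/1160) = 0.0196·15, giving B* = 1160·(1 - 0.362) = 740.
From dH/dt = 0: 0.00196·740 - 0.198 = 0.0207C*, so C* = 1.25/0.0207 = 60.5.

B* ≈ 740, H* ≈ 15, C* ≈ 60.5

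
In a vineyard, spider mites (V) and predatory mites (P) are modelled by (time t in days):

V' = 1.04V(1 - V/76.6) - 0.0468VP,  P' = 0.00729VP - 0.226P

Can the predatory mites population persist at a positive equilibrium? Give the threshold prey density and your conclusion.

Threshold V = 31; K > 31, so yes, the predator persists.

The predator equation gives dP/dt > 0 only when V > 0.226/0.00729 = 31.
Without the predator, V → K = 76.6. Since 76.6 > 31, the predator can invade and persist.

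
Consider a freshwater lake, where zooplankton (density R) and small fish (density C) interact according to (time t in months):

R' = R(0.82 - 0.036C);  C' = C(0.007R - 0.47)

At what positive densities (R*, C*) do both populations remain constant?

Set dC/dt = 0 with C > 0: 0.007R - 0.47 = 0, so R* = 0.47/0.007 = 67.1.
Set dR/dt = 0 with R > 0: 0.82 - 0.036C = 0, so C* = 0.82/0.036 = 22.8.

R* ≈ 67.1, C* ≈ 22.8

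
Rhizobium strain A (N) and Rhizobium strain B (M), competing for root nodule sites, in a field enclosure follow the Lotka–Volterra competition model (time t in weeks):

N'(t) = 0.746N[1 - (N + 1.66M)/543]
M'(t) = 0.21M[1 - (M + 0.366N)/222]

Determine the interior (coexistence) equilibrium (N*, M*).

N* ≈ 445, M* ≈ 59.3

Setting both brackets to zero gives the nullclines N + 1.66M = 543 and 0.366N + M = 222.
Substituting M = 222 - 0.366N into the first: N(1 - 1.66·0.366) = 543 - 1.66·222.
So N* = 174/0.392 = 445, and then M* = 222 - 0.366·445 = 59.3.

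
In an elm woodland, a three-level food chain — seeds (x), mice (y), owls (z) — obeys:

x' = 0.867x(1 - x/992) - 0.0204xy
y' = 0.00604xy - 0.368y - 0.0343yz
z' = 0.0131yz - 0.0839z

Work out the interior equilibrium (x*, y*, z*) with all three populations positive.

x* ≈ 843, y* ≈ 6.4, z* ≈ 138

From dz/dt = 0: 0.0131y* = 0.0839, so y* = 6.4.
From dx/dt = 0: 0.867(1 - x*/992) = 0.0204·6.4, giving x* = 992·(1 - 0.151) = 843.
From dy/dt = 0: 0.00604·843 - 0.368 = 0.0343z*, so z* = 4.72/0.0343 = 138.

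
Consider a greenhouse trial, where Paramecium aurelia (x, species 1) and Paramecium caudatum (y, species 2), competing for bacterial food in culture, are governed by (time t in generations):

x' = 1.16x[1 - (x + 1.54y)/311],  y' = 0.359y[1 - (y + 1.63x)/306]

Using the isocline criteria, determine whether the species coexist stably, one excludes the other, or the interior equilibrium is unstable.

Compare the nullcline intercepts: K1/α12 = 311/1.54 = 202 < K2 = 306; K2/α21 = 306/1.63 = 188 < K1 = 311.
Since both are reversed, neither can invade when rare; the interior point is a saddle.

unstable coexistence (outcome depends on initial conditions)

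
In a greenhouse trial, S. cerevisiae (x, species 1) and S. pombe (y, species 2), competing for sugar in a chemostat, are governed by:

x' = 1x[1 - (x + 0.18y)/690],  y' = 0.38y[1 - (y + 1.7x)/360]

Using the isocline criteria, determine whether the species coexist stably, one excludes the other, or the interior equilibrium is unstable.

species 1 excludes species 2

Compare the nullcline intercepts: K1/α12 = 690/0.18 = 3830 > K2 = 360; K2/α21 = 360/1.7 = 212 < K1 = 690.
Since the inequalities point opposite ways, species 1 can invade but species 2 cannot.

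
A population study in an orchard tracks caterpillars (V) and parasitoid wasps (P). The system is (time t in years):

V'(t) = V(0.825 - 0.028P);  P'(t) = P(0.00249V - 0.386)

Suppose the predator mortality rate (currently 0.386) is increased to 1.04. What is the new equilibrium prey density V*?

At the interior fixed point, setting dP/dt = 0 with P > 0 fixes V* = (predator death rate)/(VP coefficient) — independent of the other coefficients.
With the change, V* = 1.04/0.00249 = 418; it rises from 155.

V* ≈ 418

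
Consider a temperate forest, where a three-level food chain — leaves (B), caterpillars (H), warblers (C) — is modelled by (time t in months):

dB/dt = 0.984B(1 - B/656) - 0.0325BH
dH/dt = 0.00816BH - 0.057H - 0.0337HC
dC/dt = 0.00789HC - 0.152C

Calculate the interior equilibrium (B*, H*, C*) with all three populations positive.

From dC/dt = 0: 0.00789H* = 0.152, so H* = 19.3.
From dB/dt = 0: 0.984(1 - B*/656) = 0.0325·19.3, giving B* = 656·(1 - 0.636) = 239.
From dH/dt = 0: 0.00816·239 - 0.057 = 0.0337C*, so C* = 1.89/0.0337 = 56.1.

B* ≈ 239, H* ≈ 19.3, C* ≈ 56.1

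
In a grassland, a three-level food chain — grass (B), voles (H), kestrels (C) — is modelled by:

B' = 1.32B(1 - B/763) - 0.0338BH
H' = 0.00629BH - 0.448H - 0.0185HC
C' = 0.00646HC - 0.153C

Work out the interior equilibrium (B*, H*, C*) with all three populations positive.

From dC/dt = 0: 0.00646H* = 0.153, so H* = 23.7.
From dB/dt = 0: 1.32(1 - B*/763) = 0.0338·23.7, giving B* = 763·(1 - 0.606) = 300.
From dH/dt = 0: 0.00629·300 - 0.448 = 0.0185C*, so C* = 1.44/0.0185 = 77.9.

B* ≈ 300, H* ≈ 23.7, C* ≈ 77.9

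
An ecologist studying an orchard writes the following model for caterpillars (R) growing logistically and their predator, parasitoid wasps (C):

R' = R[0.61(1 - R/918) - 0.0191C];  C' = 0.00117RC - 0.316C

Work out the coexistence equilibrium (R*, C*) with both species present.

R* ≈ 270, C* ≈ 22.5

From dC/dt = 0 with C > 0: 0.00117R* = 0.316, so R* = 270.
Substitute into dR/dt = 0: 0.61(1 - 270/918) = 0.0191C*.
The bracket is 0.706, giving C* = 0.431/0.0191 = 22.5.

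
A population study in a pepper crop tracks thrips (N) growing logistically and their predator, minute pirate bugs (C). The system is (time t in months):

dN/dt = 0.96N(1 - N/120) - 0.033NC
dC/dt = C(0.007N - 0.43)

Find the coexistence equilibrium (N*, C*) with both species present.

N* ≈ 61.4, C* ≈ 14.2

From dC/dt = 0 with C > 0: 0.007N* = 0.43, so N* = 61.4.
Substitute into dN/dt = 0: 0.96(1 - 61.4/120) = 0.033C*.
The bracket is 0.488, giving C* = 0.469/0.033 = 14.2.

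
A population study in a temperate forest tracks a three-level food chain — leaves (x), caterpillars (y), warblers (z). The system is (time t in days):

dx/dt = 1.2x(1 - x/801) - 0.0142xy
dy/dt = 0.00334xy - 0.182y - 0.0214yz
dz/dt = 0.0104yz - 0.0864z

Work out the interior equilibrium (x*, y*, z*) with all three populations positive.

x* ≈ 722, y* ≈ 8.31, z* ≈ 104

From dz/dt = 0: 0.0104y* = 0.0864, so y* = 8.31.
From dx/dt = 0: 1.2(1 - x*/801) = 0.0142·8.31, giving x* = 801·(1 - 0.0983) = 722.
From dy/dt = 0: 0.00334·722 - 0.182 = 0.0214z*, so z* = 2.23/0.0214 = 104.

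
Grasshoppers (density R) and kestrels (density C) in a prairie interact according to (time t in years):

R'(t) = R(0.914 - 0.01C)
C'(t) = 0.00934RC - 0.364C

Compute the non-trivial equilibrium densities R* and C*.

Set dC/dt = 0 with C > 0: 0.00934R - 0.364 = 0, so R* = 0.364/0.00934 = 39.
Set dR/dt = 0 with R > 0: 0.914 - 0.01C = 0, so C* = 0.914/0.01 = 91.4.

R* ≈ 39, C* ≈ 91.4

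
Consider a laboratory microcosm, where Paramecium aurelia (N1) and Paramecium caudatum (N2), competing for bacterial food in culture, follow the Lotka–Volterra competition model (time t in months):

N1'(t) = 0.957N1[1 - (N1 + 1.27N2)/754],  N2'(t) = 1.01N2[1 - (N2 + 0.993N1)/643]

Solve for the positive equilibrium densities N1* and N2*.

N1* ≈ 240, N2* ≈ 405

Setting both brackets to zero gives the nullclines N1 + 1.27N2 = 754 and 0.993N1 + N2 = 643.
Substituting N2 = 643 - 0.993N1 into the first: N1(1 - 1.27·0.993) = 754 - 1.27·643.
So N1* = -62.6/-0.261 = 240, and then N2* = 643 - 0.993·240 = 405.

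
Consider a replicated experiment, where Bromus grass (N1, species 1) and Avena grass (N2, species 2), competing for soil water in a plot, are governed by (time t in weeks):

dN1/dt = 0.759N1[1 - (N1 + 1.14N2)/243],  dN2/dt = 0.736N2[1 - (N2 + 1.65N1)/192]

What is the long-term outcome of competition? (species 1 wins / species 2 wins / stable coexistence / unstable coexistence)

species 1 excludes species 2

Compare the nullcline intercepts: K1/α12 = 243/1.14 = 213 > K2 = 192; K2/α21 = 192/1.65 = 116 < K1 = 243.
Since the inequalities point opposite ways, species 1 can invade but species 2 cannot.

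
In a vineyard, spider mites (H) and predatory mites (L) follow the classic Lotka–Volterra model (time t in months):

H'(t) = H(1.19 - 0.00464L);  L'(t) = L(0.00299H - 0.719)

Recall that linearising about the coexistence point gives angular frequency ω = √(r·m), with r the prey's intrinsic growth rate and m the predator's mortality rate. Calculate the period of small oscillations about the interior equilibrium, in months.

T ≈ 6.79 months

Here r = 1.19 and m = 0.719, so r·m = 0.856.
ω = √0.856 = 0.925 per month, hence T = 2π/ω ≈ 6.79 months.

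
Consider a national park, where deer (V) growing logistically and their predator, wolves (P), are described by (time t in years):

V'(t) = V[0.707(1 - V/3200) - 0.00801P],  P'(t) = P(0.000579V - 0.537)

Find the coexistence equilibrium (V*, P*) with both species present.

From dP/dt = 0 with P > 0: 0.000579V* = 0.537, so V* = 927.
Substitute into dV/dt = 0: 0.707(1 - 927/3200) = 0.00801P*.
The bracket is 0.71, giving P* = 0.502/0.00801 = 62.7.

V* ≈ 927, P* ≈ 62.7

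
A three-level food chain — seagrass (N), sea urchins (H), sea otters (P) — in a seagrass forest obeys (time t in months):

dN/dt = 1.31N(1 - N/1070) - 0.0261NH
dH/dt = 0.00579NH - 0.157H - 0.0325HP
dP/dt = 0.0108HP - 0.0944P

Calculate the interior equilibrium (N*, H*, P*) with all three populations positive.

N* ≈ 884, H* ≈ 8.74, P* ≈ 153

From dP/dt = 0: 0.0108H* = 0.0944, so H* = 8.74.
From dN/dt = 0: 1.31(1 - N*/1070) = 0.0261·8.74, giving N* = 1070·(1 - 0.174) = 884.
From dH/dt = 0: 0.00579·884 - 0.157 = 0.0325P*, so P* = 4.96/0.0325 = 153.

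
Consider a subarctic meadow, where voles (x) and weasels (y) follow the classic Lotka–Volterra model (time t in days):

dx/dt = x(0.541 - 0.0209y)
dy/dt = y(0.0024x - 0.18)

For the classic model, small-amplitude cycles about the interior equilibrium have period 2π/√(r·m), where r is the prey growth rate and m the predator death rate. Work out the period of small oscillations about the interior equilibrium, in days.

Here r = 0.541 and m = 0.18, so r·m = 0.0974.
ω = √0.0974 = 0.312 per day, hence T = 2π/ω ≈ 20.1 days.

T ≈ 20.1 days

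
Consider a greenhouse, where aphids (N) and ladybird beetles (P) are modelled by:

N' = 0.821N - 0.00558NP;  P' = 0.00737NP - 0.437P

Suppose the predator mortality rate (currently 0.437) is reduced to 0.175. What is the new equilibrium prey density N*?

At the interior fixed point, setting dP/dt = 0 with P > 0 fixes N* = (predator death rate)/(NP coefficient) — independent of the other coefficients.
With the change, N* = 0.175/0.00737 = 23.7; it falls from 59.3.

N* ≈ 23.7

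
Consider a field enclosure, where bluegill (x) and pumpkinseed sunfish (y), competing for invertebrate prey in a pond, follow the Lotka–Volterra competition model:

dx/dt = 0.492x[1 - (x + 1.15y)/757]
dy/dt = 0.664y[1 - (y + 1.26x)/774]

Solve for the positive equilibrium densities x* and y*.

Setting both brackets to zero gives the nullclines x + 1.15y = 757 and 1.26x + y = 774.
Substituting y = 774 - 1.26x into the first: x(1 - 1.15·1.26) = 757 - 1.15·774.
So x* = -133/-0.449 = 296, and then y* = 774 - 1.26·296 = 400.

x* ≈ 296, y* ≈ 400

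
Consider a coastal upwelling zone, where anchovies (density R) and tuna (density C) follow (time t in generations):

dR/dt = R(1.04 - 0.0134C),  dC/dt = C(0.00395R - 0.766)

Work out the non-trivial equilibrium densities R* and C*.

R* ≈ 194, C* ≈ 77.6

Set dC/dt = 0 with C > 0: 0.00395R - 0.766 = 0, so R* = 0.766/0.00395 = 194.
Set dR/dt = 0 with R > 0: 1.04 - 0.0134C = 0, so C* = 1.04/0.0134 = 77.6.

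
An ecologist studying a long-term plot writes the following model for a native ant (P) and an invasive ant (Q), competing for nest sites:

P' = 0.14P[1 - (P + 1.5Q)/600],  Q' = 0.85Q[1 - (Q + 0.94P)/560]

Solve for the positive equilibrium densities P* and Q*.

P* ≈ 585, Q* ≈ 9.76

Setting both brackets to zero gives the nullclines P + 1.5Q = 600 and 0.94P + Q = 560.
Substituting Q = 560 - 0.94P into the first: P(1 - 1.5·0.94) = 600 - 1.5·560.
So P* = -240/-0.41 = 585, and then Q* = 560 - 0.94·585 = 9.76.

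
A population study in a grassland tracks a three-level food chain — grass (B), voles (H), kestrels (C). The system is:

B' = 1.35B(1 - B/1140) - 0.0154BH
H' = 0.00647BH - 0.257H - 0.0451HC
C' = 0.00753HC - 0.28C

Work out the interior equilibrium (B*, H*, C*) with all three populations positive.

From dC/dt = 0: 0.00753H* = 0.28, so H* = 37.2.
From dB/dt = 0: 1.35(1 - B*/1140) = 0.0154·37.2, giving B* = 1140·(1 - 0.424) = 656.
From dH/dt = 0: 0.00647·656 - 0.257 = 0.0451C*, so C* = 3.99/0.0451 = 88.5.

B* ≈ 656, H* ≈ 37.2, C* ≈ 88.5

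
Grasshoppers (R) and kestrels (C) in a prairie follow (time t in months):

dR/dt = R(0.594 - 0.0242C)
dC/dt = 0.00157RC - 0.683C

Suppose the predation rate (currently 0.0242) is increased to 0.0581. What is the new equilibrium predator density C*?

C* ≈ 10.2

At the interior fixed point, setting dR/dt = 0 with R > 0 fixes C* = (prey growth rate)/(RC coefficient) — independent of the other coefficients.
With the change, C* = 0.594/0.0581 = 10.2; it falls from 24.5.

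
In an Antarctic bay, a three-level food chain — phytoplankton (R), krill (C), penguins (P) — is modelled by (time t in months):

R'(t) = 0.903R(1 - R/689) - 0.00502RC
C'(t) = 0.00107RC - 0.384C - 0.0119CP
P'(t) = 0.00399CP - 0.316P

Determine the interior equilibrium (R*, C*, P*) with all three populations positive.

R* ≈ 386, C* ≈ 79.2, P* ≈ 2.41

From dP/dt = 0: 0.00399C* = 0.316, so C* = 79.2.
From dR/dt = 0: 0.903(1 - R*/689) = 0.00502·79.2, giving R* = 689·(1 - 0.44) = 386.
From dC/dt = 0: 0.00107·386 - 0.384 = 0.0119P*, so P* = 0.0286/0.0119 = 2.41.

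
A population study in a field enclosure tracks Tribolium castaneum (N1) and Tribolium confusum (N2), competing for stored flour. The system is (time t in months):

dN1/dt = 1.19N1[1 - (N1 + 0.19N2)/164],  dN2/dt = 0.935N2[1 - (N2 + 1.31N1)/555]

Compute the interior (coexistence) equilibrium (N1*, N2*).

N1* ≈ 78, N2* ≈ 453

Setting both brackets to zero gives the nullclines N1 + 0.19N2 = 164 and 1.31N1 + N2 = 555.
Substituting N2 = 555 - 1.31N1 into the first: N1(1 - 0.19·1.31) = 164 - 0.19·555.
So N1* = 58.5/0.751 = 78, and then N2* = 555 - 1.31·78 = 453.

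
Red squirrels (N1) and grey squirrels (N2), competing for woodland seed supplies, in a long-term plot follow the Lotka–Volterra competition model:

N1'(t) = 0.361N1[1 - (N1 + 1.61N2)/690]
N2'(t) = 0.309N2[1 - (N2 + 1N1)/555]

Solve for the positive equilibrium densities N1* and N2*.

Setting both brackets to zero gives the nullclines N1 + 1.61N2 = 690 and 1N1 + N2 = 555.
Substituting N2 = 555 - 1N1 into the first: N1(1 - 1.61·1) = 690 - 1.61·555.
So N1* = -204/-0.61 = 334, and then N2* = 555 - 1·334 = 221.

N1* ≈ 334, N2* ≈ 221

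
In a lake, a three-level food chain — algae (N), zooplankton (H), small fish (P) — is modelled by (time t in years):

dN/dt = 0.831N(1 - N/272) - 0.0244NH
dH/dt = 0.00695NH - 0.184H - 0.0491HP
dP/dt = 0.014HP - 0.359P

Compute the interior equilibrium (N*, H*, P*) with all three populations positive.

N* ≈ 67.2, H* ≈ 25.6, P* ≈ 5.76

From dP/dt = 0: 0.014H* = 0.359, so H* = 25.6.
From dN/dt = 0: 0.831(1 - N*/272) = 0.0244·25.6, giving N* = 272·(1 - 0.753) = 67.2.
From dH/dt = 0: 0.00695·67.2 - 0.184 = 0.0491P*, so P* = 0.283/0.0491 = 5.76.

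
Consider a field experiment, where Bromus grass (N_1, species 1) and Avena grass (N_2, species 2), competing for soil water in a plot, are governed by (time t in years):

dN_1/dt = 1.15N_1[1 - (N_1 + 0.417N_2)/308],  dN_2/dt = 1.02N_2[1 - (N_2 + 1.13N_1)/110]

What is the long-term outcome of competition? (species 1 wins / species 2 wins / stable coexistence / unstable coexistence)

Compare the nullcline intercepts: K1/α12 = 308/0.417 = 739 > K2 = 110; K2/α21 = 110/1.13 = 97.3 < K1 = 308.
Since the inequalities point opposite ways, species 1 can invade but species 2 cannot.

species 1 excludes species 2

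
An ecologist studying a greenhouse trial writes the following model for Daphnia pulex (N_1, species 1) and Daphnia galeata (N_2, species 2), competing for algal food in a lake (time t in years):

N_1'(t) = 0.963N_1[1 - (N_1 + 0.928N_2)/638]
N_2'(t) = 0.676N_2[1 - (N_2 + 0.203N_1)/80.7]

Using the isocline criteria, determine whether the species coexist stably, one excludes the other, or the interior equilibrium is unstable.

Compare the nullcline intercepts: K1/α12 = 638/0.928 = 688 > K2 = 80.7; K2/α21 = 80.7/0.203 = 398 < K1 = 638.
Since the inequalities point opposite ways, species 1 can invade but species 2 cannot.

species 1 excludes species 2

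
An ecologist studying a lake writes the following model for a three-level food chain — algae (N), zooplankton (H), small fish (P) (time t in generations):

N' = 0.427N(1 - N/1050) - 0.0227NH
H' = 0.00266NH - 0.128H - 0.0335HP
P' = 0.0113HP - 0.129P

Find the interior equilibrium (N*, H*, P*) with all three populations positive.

N* ≈ 413, H* ≈ 11.4, P* ≈ 29

From dP/dt = 0: 0.0113H* = 0.129, so H* = 11.4.
From dN/dt = 0: 0.427(1 - N*/1050) = 0.0227·11.4, giving N* = 1050·(1 - 0.607) = 413.
From dH/dt = 0: 0.00266·413 - 0.128 = 0.0335P*, so P* = 0.97/0.0335 = 29.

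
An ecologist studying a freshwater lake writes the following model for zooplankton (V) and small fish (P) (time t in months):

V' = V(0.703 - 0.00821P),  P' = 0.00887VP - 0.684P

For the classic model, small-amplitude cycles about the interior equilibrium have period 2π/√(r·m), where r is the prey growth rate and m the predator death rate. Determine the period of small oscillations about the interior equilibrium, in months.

T ≈ 9.06 months

Here r = 0.703 and m = 0.684, so r·m = 0.481.
ω = √0.481 = 0.693 per month, hence T = 2π/ω ≈ 9.06 months.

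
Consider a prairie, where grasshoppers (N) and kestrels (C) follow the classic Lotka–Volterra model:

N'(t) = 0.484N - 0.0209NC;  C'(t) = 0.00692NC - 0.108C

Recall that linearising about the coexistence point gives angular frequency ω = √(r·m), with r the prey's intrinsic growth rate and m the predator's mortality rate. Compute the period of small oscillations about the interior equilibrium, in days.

Here r = 0.484 and m = 0.108, so r·m = 0.0523.
ω = √0.0523 = 0.229 per day, hence T = 2π/ω ≈ 27.5 days.

T ≈ 27.5 days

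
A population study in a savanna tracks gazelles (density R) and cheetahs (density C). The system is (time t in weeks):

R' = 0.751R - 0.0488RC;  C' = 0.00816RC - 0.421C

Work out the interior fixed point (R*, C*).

R* ≈ 51.6, C* ≈ 15.4

Set dC/dt = 0 with C > 0: 0.00816R - 0.421 = 0, so R* = 0.421/0.00816 = 51.6.
Set dR/dt = 0 with R > 0: 0.751 - 0.0488C = 0, so C* = 0.751/0.0488 = 15.4.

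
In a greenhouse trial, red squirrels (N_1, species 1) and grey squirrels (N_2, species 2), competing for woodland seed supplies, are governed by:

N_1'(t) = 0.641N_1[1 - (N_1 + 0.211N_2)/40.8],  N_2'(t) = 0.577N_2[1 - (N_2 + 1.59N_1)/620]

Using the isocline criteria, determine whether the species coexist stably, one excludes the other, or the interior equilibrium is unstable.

species 2 excludes species 1

Compare the nullcline intercepts: K1/α12 = 40.8/0.211 = 193 < K2 = 620; K2/α21 = 620/1.59 = 390 > K1 = 40.8.
Since the inequalities point opposite ways, species 2 can invade but species 1 cannot.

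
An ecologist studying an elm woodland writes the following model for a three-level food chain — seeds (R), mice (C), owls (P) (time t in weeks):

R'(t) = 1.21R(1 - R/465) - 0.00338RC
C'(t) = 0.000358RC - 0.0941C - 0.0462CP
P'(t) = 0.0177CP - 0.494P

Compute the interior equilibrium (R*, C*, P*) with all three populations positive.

R* ≈ 429, C* ≈ 27.9, P* ≈ 1.29

From dP/dt = 0: 0.0177C* = 0.494, so C* = 27.9.
From dR/dt = 0: 1.21(1 - R*/465) = 0.00338·27.9, giving R* = 465·(1 - 0.078) = 429.
From dC/dt = 0: 0.000358·429 - 0.0941 = 0.0462P*, so P* = 0.0594/0.0462 = 1.29.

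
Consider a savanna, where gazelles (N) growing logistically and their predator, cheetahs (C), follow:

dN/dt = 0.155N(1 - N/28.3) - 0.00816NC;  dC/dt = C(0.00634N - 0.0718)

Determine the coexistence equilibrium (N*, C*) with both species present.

From dC/dt = 0 with C > 0: 0.00634N* = 0.0718, so N* = 11.3.
Substitute into dN/dt = 0: 0.155(1 - 11.3/28.3) = 0.00816C*.
The bracket is 0.6, giving C* = 0.093/0.00816 = 11.4.

N* ≈ 11.3, C* ≈ 11.4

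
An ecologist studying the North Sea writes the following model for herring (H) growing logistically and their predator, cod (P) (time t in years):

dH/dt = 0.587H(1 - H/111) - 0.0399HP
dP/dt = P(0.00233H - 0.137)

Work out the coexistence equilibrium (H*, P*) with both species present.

From dP/dt = 0 with P > 0: 0.00233H* = 0.137, so H* = 58.8.
Substitute into dH/dt = 0: 0.587(1 - 58.8/111) = 0.0399P*.
The bracket is 0.47, giving P* = 0.276/0.0399 = 6.92.

H* ≈ 58.8, P* ≈ 6.92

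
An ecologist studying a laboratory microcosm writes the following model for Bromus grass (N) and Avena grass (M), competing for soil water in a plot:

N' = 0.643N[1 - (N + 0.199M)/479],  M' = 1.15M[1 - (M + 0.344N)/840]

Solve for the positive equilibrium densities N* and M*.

Setting both brackets to zero gives the nullclines N + 0.199M = 479 and 0.344N + M = 840.
Substituting M = 840 - 0.344N into the first: N(1 - 0.199·0.344) = 479 - 0.199·840.
So N* = 312/0.932 = 335, and then M* = 840 - 0.344·335 = 725.

N* ≈ 335, M* ≈ 725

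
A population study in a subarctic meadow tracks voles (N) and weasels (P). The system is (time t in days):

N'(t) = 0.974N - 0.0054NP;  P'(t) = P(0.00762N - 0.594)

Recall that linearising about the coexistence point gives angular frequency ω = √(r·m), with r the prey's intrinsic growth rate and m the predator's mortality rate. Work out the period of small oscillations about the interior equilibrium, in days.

Here r = 0.974 and m = 0.594, so r·m = 0.579.
ω = √0.579 = 0.761 per day, hence T = 2π/ω ≈ 8.26 days.

T ≈ 8.26 days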